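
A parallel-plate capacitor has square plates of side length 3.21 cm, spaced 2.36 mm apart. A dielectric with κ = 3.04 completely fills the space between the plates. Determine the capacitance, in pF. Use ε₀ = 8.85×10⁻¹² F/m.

A = (3.21 cm)² = 1.03×10⁻³ m².
C = κε₀A/d = 3.04 × 8.85×10⁻¹² × 1.03×10⁻³ / 2.36×10⁻³ = 1.17×10⁻¹¹ F.

C ≈ 11.7 pF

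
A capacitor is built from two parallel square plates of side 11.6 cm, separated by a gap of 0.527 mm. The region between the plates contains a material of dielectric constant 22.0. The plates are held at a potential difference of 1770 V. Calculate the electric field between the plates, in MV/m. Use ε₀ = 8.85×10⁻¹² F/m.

E ≈ 3.36 MV/m

E = V/d = 1770 / 5.27×10⁻⁴ = 3.36×10⁶ V/m.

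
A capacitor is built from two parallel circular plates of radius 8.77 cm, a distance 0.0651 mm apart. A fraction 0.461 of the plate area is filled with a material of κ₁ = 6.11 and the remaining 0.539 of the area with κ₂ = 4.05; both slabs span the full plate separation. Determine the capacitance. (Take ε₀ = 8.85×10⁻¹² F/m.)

C ≈ 16.4 nF

A = π(8.77 cm)² = 2.42×10⁻² m².
Side-by-side slabs ⇒ two capacitors in parallel, each spanning the full gap.
C₁ = κ₁ε₀A₁/d = 6.11 × 8.85×10⁻¹² × 1.11×10⁻² / 6.51×10⁻⁵ = 9.25×10⁻⁹ F.
C₂ = κ₂ε₀A₂/d = 4.05 × 8.85×10⁻¹² × 1.30×10⁻² / 6.51×10⁻⁵ = 7.17×10⁻⁹ F.
C = C₁ + C₂ = 1.64×10⁻⁸ F.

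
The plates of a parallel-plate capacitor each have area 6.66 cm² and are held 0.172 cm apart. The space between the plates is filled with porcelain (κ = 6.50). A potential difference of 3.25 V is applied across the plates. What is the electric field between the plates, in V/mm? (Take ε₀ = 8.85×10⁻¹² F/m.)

E ≈ 1.89 V/mm

E = V/d = 3.25 / 1.72×10⁻³ = 1.89×10³ V/m.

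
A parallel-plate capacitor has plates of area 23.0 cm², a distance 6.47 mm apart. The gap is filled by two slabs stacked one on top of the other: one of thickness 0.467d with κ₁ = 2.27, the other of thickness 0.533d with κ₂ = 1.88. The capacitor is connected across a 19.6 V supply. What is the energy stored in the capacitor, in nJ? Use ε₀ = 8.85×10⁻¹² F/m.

U ≈ 1.24 nJ

A = 23.0 cm² = 2.30×10⁻³ m².
Stacked slabs ⇒ two capacitors in series, each with the full plate area.
C₁ = κ₁ε₀A/d₁ = 2.27 × 8.85×10⁻¹² × 2.30×10⁻³ / 3.02×10⁻³ = 1.53×10⁻¹¹ F.
C₂ = κ₂ε₀A/d₂ = 1.88 × 8.85×10⁻¹² × 2.30×10⁻³ / 3.45×10⁻³ = 1.11×10⁻¹¹ F.
C = (1/C₁ + 1/C₂)⁻¹ = 6.43×10⁻¹² F.
U = ½CV² = ½ × 6.43×10⁻¹² × (19.6)² = 1.24×10⁻⁹ J.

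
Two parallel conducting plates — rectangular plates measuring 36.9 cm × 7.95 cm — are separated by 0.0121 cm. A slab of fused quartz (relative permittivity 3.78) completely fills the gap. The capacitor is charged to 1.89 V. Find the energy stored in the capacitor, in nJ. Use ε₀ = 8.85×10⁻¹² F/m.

A = 36.9 × 7.95 cm² = 2.93×10⁻² m².
C = κε₀A/d = 3.78 × 8.85×10⁻¹² × 2.93×10⁻² / 1.21×10⁻⁴ = 8.11×10⁻⁹ F.
U = ½CV² = ½ × 8.11×10⁻⁹ × (1.89)² = 1.45×10⁻⁸ J.

U ≈ 14.5 nJ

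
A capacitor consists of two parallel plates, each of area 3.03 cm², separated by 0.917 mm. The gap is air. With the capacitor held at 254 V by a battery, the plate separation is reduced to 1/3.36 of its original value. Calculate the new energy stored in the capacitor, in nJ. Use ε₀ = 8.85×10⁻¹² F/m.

A = 3.03 cm² = 3.03×10⁻⁴ m².
Initially C₁ = ε₀A/d = 8.85×10⁻¹² × 3.03×10⁻⁴ / 9.17×10⁻⁴ = 2.92×10⁻¹² F.
U₁ = 9.43×10⁻⁸ J.
Battery connected ⇒ V is held fixed. C₂ = 3.36 C₁ and U = ½CV², so U₂/U₁ = C₂/C₁ = 3.36.
U₂ = 3.36 × 9.43×10⁻⁸ = 3.17×10⁻⁷ J.

U ≈ 317 nJ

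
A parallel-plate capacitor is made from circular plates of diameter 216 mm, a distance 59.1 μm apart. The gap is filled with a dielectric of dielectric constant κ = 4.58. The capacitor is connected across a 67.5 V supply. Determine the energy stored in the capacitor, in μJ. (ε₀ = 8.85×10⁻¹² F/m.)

A = π(216/2 mm)² = 3.66×10⁻² m².
C = κε₀A/d = 4.58 × 8.85×10⁻¹² × 3.66×10⁻² / 5.91×10⁻⁵ = 2.51×10⁻⁸ F.
U = ½CV² = ½ × 2.51×10⁻⁸ × (67.5)² = 5.73×10⁻⁵ J.

U ≈ 57.3 μJ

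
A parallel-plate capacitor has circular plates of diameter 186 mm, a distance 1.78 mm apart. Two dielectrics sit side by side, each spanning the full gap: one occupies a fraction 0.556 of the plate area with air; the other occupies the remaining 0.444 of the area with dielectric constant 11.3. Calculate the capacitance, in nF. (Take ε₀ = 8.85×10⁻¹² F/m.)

A = π(186/2 mm)² = 2.72×10⁻² m².
Side-by-side slabs ⇒ two capacitors in parallel, each spanning the full gap.
C₁ = κ₁ε₀A₁/d = 1.00 × 8.85×10⁻¹² × 1.51×10⁻² / 1.78×10⁻³ = 7.51×10⁻¹¹ F.
C₂ = κ₂ε₀A₂/d = 11.3 × 8.85×10⁻¹² × 1.21×10⁻² / 1.78×10⁻³ = 6.78×10⁻¹⁰ F.
C = C₁ + C₂ = 7.53×10⁻¹⁰ F.

0.753 nF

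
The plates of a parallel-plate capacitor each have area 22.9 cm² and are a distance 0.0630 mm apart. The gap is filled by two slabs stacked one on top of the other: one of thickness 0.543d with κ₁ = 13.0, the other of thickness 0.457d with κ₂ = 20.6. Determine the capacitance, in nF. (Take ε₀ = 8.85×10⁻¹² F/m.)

C ≈ 5.03 nF

A = 22.9 cm² = 2.29×10⁻³ m².
Stacked slabs ⇒ two capacitors in series, each with the full plate area.
C₁ = κ₁ε₀A/d₁ = 13.0 × 8.85×10⁻¹² × 2.29×10⁻³ / 3.42×10⁻⁵ = 7.70×10⁻⁹ F.
C₂ = κ₂ε₀A/d₂ = 20.6 × 8.85×10⁻¹² × 2.29×10⁻³ / 2.88×10⁻⁵ = 1.45×10⁻⁸ F.
C = (1/C₁ + 1/C₂)⁻¹ = 5.03×10⁻⁹ F.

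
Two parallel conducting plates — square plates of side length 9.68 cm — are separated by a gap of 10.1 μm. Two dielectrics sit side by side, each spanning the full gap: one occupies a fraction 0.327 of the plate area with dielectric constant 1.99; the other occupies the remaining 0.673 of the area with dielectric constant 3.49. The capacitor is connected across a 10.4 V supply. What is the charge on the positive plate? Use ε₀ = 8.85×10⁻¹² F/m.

Q ≈ 256 nC

A = (9.68 cm)² = 9.37×10⁻³ m².
Side-by-side slabs ⇒ two capacitors in parallel, each spanning the full gap.
C₁ = κ₁ε₀A₁/d = 1.99 × 8.85×10⁻¹² × 3.06×10⁻³ / 1.01×10⁻⁵ = 5.34×10⁻⁹ F.
C₂ = κ₂ε₀A₂/d = 3.49 × 8.85×10⁻¹² × 6.31×10⁻³ / 1.01×10⁻⁵ = 1.93×10⁻⁸ F.
C = C₁ + C₂ = 2.46×10⁻⁸ F.
Q = CV = 2.46×10⁻⁸ × 10.4 = 2.56×10⁻⁷ C.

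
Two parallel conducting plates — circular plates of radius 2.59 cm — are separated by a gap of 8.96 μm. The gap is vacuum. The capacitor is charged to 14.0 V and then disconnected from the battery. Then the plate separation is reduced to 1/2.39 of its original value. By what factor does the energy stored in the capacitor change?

0.418

Isolated ⇒ Q is held fixed.
C₂ = 2.39 C₁ and U = Q²/(2C), so U₂/U₁ = C₁/C₂ = 0.418.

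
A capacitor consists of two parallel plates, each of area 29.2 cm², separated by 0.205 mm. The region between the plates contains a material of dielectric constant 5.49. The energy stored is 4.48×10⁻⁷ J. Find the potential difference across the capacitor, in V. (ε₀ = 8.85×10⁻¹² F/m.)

V ≈ 36.0 V

A = 29.2 cm² = 2.92×10⁻³ m².
C = κε₀A/d = 5.49 × 8.85×10⁻¹² × 2.92×10⁻³ / 2.05×10⁻⁴ = 6.92×10⁻¹⁰ F.
V = √(2U/C) = √(2 × 4.48×10⁻⁷ / 6.92×10⁻¹⁰) = 36.0 V.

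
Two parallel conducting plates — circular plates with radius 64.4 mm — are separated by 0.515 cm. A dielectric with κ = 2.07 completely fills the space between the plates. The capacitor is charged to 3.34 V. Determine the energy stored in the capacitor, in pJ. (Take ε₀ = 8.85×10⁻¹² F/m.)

U ≈ 259 pJ

A = π(64.4 mm)² = 1.30×10⁻² m².
C = κε₀A/d = 2.07 × 8.85×10⁻¹² × 1.30×10⁻² / 5.15×10⁻³ = 4.63×10⁻¹¹ F.
U = ½CV² = ½ × 4.63×10⁻¹¹ × (3.34)² = 2.59×10⁻¹⁰ J.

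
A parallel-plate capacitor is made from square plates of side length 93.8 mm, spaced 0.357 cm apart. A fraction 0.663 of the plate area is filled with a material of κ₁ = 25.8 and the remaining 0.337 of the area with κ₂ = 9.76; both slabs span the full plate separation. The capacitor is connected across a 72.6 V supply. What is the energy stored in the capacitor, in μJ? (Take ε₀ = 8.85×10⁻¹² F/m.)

U ≈ 1.17 μJ

A = (93.8 mm)² = 8.80×10⁻³ m².
Side-by-side slabs ⇒ two capacitors in parallel, each spanning the full gap.
C₁ = κ₁ε₀A₁/d = 25.8 × 8.85×10⁻¹² × 5.83×10⁻³ / 3.57×10⁻³ = 3.73×10⁻¹⁰ F.
C₂ = κ₂ε₀A₂/d = 9.76 × 8.85×10⁻¹² × 2.97×10⁻³ / 3.57×10⁻³ = 7.17×10⁻¹¹ F.
C = C₁ + C₂ = 4.45×10⁻¹⁰ F.
U = ½CV² = ½ × 4.45×10⁻¹⁰ × (72.6)² = 1.17×10⁻⁶ J.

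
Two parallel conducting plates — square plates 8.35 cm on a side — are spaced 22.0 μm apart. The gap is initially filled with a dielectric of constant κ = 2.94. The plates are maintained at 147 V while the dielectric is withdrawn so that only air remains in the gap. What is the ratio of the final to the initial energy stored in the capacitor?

Battery connected ⇒ V is held fixed.
C₂ = 0.340 C₁ and U = ½CV², so U₂/U₁ = C₂/C₁ = 0.340.

0.340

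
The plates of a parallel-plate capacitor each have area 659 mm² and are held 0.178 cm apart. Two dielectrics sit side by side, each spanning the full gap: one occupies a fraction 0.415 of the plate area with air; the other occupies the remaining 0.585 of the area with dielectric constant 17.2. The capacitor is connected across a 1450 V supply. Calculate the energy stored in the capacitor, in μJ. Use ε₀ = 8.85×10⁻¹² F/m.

A = 659 mm² = 6.59×10⁻⁴ m².
Side-by-side slabs ⇒ two capacitors in parallel, each spanning the full gap.
C₁ = κ₁ε₀A₁/d = 1.00 × 8.85×10⁻¹² × 2.73×10⁻⁴ / 1.78×10⁻³ = 1.36×10⁻¹² F.
C₂ = κ₂ε₀A₂/d = 17.2 × 8.85×10⁻¹² × 3.86×10⁻⁴ / 1.78×10⁻³ = 3.30×10⁻¹¹ F.
C = C₁ + C₂ = 3.43×10⁻¹¹ F.
U = ½CV² = ½ × 3.43×10⁻¹¹ × (1450)² = 3.61×10⁻⁵ J.

U ≈ 36.1 μJ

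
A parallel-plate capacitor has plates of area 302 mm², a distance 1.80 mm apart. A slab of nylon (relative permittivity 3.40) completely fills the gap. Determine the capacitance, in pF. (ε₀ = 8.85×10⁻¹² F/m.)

A = 302 mm² = 3.02×10⁻⁴ m².
C = κε₀A/d = 3.40 × 8.85×10⁻¹² × 3.02×10⁻⁴ / 1.80×10⁻³ = 5.05×10⁻¹² F.

C ≈ 5.05 pF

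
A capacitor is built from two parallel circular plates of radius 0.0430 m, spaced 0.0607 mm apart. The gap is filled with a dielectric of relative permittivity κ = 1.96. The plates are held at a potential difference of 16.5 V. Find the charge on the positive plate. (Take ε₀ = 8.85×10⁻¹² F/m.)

Q ≈ 27.4 nC

A = π(0.0430 m)² = 5.81×10⁻³ m².
C = κε₀A/d = 1.96 × 8.85×10⁻¹² × 5.81×10⁻³ / 6.07×10⁻⁵ = 1.66×10⁻⁹ F.
Q = CV = 1.66×10⁻⁹ × 16.5 = 2.74×10⁻⁸ C.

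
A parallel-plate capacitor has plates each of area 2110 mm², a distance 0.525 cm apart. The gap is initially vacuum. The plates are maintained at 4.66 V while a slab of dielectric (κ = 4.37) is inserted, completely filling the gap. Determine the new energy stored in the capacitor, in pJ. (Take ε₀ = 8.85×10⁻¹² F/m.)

A = 2110 mm² = 2.11×10⁻³ m².
Initially C₁ = ε₀A/d = 8.85×10⁻¹² × 2.11×10⁻³ / 5.25×10⁻³ = 3.56×10⁻¹² F.
U₁ = 3.86×10⁻¹¹ J.
Battery connected ⇒ V is held fixed. C₂ = 4.37 C₁ and U = ½CV², so U₂/U₁ = C₂/C₁ = 4.37.
U₂ = 4.37 × 3.86×10⁻¹¹ = 1.69×10⁻¹⁰ J.

U ≈ 169 pJ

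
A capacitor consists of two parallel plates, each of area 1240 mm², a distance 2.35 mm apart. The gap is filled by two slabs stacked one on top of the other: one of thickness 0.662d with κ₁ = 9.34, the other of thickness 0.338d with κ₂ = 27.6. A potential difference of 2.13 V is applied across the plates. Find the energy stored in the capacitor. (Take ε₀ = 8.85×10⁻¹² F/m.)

A = 1240 mm² = 1.24×10⁻³ m².
Stacked slabs ⇒ two capacitors in series, each with the full plate area.
C₁ = κ₁ε₀A/d₁ = 9.34 × 8.85×10⁻¹² × 1.24×10⁻³ / 1.56×10⁻³ = 6.59×10⁻¹¹ F.
C₂ = κ₂ε₀A/d₂ = 27.6 × 8.85×10⁻¹² × 1.24×10⁻³ / 7.94×10⁻⁴ = 3.81×10⁻¹⁰ F.
C = (1/C₁ + 1/C₂)⁻¹ = 5.62×10⁻¹¹ F.
U = ½CV² = ½ × 5.62×10⁻¹¹ × (2.13)² = 1.27×10⁻¹⁰ J.

U ≈ 127 pJ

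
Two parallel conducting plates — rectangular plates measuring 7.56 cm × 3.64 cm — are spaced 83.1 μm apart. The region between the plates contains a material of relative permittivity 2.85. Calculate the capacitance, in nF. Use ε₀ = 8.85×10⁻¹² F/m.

0.835 nF

A = 7.56 × 3.64 cm² = 2.75×10⁻³ m².
C = κε₀A/d = 2.85 × 8.85×10⁻¹² × 2.75×10⁻³ / 8.31×10⁻⁵ = 8.35×10⁻¹⁰ F.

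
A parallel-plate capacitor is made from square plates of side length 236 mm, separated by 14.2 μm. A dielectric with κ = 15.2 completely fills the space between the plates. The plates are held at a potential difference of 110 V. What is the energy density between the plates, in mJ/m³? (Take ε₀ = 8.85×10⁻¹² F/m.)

E = V/d = 110 / 1.42×10⁻⁵ = 7.75×10⁶ V/m.
u = ½κε₀E² = ½ × 15.2 × 8.85×10⁻¹² × (7.75×10⁶)² = 4.04×10³ J/m³.

4.04×10⁶ mJ/m³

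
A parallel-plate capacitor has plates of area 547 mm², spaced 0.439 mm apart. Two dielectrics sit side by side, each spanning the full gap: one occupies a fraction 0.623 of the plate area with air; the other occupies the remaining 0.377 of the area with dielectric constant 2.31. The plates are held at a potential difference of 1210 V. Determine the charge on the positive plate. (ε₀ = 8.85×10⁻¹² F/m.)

A = 547 mm² = 5.47×10⁻⁴ m².
Side-by-side slabs ⇒ two capacitors in parallel, each spanning the full gap.
C₁ = κ₁ε₀A₁/d = 1.00 × 8.85×10⁻¹² × 3.41×10⁻⁴ / 4.39×10⁻⁴ = 6.87×10⁻¹² F.
C₂ = κ₂ε₀A₂/d = 2.31 × 8.85×10⁻¹² × 2.06×10⁻⁴ / 4.39×10⁻⁴ = 9.60×10⁻¹² F.
C = C₁ + C₂ = 1.65×10⁻¹¹ F.
Q = CV = 1.65×10⁻¹¹ × 1210 = 1.99×10⁻⁸ C.

19.9 nC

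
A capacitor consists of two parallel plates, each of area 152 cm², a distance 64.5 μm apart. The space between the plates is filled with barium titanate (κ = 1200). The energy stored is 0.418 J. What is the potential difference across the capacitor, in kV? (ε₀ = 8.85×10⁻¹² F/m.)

V ≈ 0.578 kV

A = 152 cm² = 1.52×10⁻² m².
C = κε₀A/d = 1200 × 8.85×10⁻¹² × 1.52×10⁻² / 6.45×10⁻⁵ = 2.50×10⁻⁶ F.
V = √(2U/C) = √(2 × 0.418 / 2.50×10⁻⁶) = 5.78×10² V.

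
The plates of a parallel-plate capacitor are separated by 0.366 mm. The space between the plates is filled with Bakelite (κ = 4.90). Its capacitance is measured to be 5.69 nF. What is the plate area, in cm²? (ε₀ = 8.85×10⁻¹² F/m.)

A ≈ 480 cm²

A = Cd/(κε₀) = 5.69×10⁻⁹ × 3.66×10⁻⁴ / (4.90 × 8.85×10⁻¹²) = 4.80×10⁻² m².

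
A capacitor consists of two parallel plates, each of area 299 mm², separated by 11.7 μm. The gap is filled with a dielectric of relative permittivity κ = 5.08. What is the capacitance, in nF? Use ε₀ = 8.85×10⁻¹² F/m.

1.15 nF

A = 299 mm² = 2.99×10⁻⁴ m².
C = κε₀A/d = 5.08 × 8.85×10⁻¹² × 2.99×10⁻⁴ / 1.17×10⁻⁵ = 1.15×10⁻⁹ F.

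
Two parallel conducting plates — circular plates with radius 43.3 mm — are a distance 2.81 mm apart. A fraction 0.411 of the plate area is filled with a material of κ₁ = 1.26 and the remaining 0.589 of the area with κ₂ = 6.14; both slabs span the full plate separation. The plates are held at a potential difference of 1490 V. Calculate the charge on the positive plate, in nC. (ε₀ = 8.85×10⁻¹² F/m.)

Q ≈ 114 nC

A = π(43.3 mm)² = 5.89×10⁻³ m².
Side-by-side slabs ⇒ two capacitors in parallel, each spanning the full gap.
C₁ = κ₁ε₀A₁/d = 1.26 × 8.85×10⁻¹² × 2.42×10⁻³ / 2.81×10⁻³ = 9.61×10⁻¹² F.
C₂ = κ₂ε₀A₂/d = 6.14 × 8.85×10⁻¹² × 3.47×10⁻³ / 2.81×10⁻³ = 6.71×10⁻¹¹ F.
C = C₁ + C₂ = 7.67×10⁻¹¹ F.
Q = CV = 7.67×10⁻¹¹ × 1490 = 1.14×10⁻⁷ C.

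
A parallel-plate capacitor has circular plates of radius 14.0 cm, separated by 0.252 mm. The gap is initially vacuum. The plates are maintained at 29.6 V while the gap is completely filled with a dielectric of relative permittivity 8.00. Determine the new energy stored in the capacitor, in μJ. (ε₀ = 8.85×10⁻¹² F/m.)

A = π(14.0 cm)² = 6.16×10⁻² m².
Initially C₁ = ε₀A/d = 8.85×10⁻¹² × 6.16×10⁻² / 2.52×10⁻⁴ = 2.16×10⁻⁹ F.
U₁ = 9.47×10⁻⁷ J.
Battery connected ⇒ V is held fixed. C₂ = 8.00 C₁ and U = ½CV², so U₂/U₁ = C₂/C₁ = 8.00.
U₂ = 8.00 × 9.47×10⁻⁷ = 7.58×10⁻⁶ J.

7.58 μJ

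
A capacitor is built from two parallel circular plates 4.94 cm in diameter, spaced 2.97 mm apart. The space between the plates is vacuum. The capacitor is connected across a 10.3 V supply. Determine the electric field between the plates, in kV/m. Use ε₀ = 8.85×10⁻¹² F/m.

E = V/d = 10.3 / 2.97×10⁻³ = 3.47×10³ V/m.

E ≈ 3.47 kV/m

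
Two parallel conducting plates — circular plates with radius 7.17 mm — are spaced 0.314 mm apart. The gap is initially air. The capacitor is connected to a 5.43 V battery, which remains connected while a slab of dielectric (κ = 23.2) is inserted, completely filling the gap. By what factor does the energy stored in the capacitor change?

23.2

Battery connected ⇒ V is held fixed.
C₂ = 23.2 C₁ and U = ½CV², so U₂/U₁ = C₂/C₁ = 23.2.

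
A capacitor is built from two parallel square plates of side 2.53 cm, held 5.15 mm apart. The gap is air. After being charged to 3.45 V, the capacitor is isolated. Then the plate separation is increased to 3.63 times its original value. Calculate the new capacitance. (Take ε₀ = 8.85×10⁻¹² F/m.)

A = (2.53 cm)² = 6.40×10⁻⁴ m².
Initially C₁ = ε₀A/d = 8.85×10⁻¹² × 6.40×10⁻⁴ / 5.15×10⁻³ = 1.10×10⁻¹² F.
C = ε₀A/d scales as 1/d, so C₂/C₁ = d₁/d₂ = 1/3.63 = 0.275.
C₂ = 0.275 × 1.10×10⁻¹² = 3.03×10⁻¹³ F.

C ≈ 3.03×10⁻¹³ F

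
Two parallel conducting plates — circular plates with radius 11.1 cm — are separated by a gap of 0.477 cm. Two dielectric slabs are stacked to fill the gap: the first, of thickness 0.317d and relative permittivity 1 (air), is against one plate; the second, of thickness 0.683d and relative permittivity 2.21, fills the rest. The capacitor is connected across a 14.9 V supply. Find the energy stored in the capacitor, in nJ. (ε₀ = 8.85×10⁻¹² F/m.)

U ≈ 12.7 nJ

A = π(11.1 cm)² = 3.87×10⁻² m².
Stacked slabs ⇒ two capacitors in series, each with the full plate area.
C₁ = κ₁ε₀A/d₁ = 1.00 × 8.85×10⁻¹² × 3.87×10⁻² / 1.51×10⁻³ = 2.27×10⁻¹⁰ F.
C₂ = κ₂ε₀A/d₂ = 2.21 × 8.85×10⁻¹² × 3.87×10⁻² / 3.26×10⁻³ = 2.32×10⁻¹⁰ F.
C = (1/C₁ + 1/C₂)⁻¹ = 1.15×10⁻¹⁰ F.
U = ½CV² = ½ × 1.15×10⁻¹⁰ × (14.9)² = 1.27×10⁻⁸ J.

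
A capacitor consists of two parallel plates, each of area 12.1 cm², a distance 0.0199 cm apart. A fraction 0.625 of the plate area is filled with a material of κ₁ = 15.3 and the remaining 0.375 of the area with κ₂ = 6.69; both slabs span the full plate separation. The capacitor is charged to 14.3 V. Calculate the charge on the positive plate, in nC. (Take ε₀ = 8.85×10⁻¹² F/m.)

Q ≈ 9.29 nC

A = 12.1 cm² = 1.21×10⁻³ m².
Side-by-side slabs ⇒ two capacitors in parallel, each spanning the full gap.
C₁ = κ₁ε₀A₁/d = 15.3 × 8.85×10⁻¹² × 7.56×10⁻⁴ / 1.99×10⁻⁴ = 5.15×10⁻¹⁰ F.
C₂ = κ₂ε₀A₂/d = 6.69 × 8.85×10⁻¹² × 4.54×10⁻⁴ / 1.99×10⁻⁴ = 1.35×10⁻¹⁰ F.
C = C₁ + C₂ = 6.50×10⁻¹⁰ F.
Q = CV = 6.50×10⁻¹⁰ × 14.3 = 9.29×10⁻⁹ C.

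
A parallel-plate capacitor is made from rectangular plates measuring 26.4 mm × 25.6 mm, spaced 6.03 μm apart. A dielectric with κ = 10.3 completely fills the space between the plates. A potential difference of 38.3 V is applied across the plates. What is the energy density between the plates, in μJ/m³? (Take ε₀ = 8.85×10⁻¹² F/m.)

E = V/d = 38.3 / 6.03×10⁻⁶ = 6.35×10⁶ V/m.
u = ½κε₀E² = ½ × 10.3 × 8.85×10⁻¹² × (6.35×10⁶)² = 1.84×10³ J/m³.

u ≈ 1.84×10⁹ μJ/m³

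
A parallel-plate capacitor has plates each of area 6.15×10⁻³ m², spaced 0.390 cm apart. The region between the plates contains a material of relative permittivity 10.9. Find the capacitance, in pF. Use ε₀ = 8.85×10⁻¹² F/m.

C = κε₀A/d = 10.9 × 8.85×10⁻¹² × 6.15×10⁻³ / 3.90×10⁻³ = 1.52×10⁻¹⁰ F.

C ≈ 152 pF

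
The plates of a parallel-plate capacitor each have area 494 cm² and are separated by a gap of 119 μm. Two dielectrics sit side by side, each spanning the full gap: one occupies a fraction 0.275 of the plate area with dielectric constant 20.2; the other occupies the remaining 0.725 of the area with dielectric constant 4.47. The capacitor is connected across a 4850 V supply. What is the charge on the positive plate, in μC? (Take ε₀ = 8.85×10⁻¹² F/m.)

A = 494 cm² = 4.94×10⁻² m².
Side-by-side slabs ⇒ two capacitors in parallel, each spanning the full gap.
C₁ = κ₁ε₀A₁/d = 20.2 × 8.85×10⁻¹² × 1.36×10⁻² / 1.19×10⁻⁴ = 2.04×10⁻⁸ F.
C₂ = κ₂ε₀A₂/d = 4.47 × 8.85×10⁻¹² × 3.58×10⁻² / 1.19×10⁻⁴ = 1.19×10⁻⁸ F.
C = C₁ + C₂ = 3.23×10⁻⁸ F.
Q = CV = 3.23×10⁻⁸ × 4850 = 1.57×10⁻⁴ C.

Q ≈ 157 μC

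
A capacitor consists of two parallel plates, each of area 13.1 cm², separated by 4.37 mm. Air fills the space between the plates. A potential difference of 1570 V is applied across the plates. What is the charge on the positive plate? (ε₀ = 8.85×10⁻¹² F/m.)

A = 13.1 cm² = 1.31×10⁻³ m².
C = ε₀A/d = 8.85×10⁻¹² × 1.31×10⁻³ / 4.37×10⁻³ = 2.65×10⁻¹² F.
Q = CV = 2.65×10⁻¹² × 1570 = 4.17×10⁻⁹ C.

4.17 nC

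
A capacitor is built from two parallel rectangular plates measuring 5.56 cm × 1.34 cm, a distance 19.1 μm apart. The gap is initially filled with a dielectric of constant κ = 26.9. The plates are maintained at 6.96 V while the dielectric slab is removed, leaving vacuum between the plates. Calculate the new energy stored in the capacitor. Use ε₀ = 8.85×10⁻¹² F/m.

A = 5.56 × 1.34 cm² = 7.45×10⁻⁴ m².
Initially C₁ = κε₀A/d = 26.9 × 8.85×10⁻¹² × 7.45×10⁻⁴ / 1.91×10⁻⁵ = 9.29×10⁻⁹ F.
U₁ = 2.25×10⁻⁷ J.
Battery connected ⇒ V is held fixed. C₂ = 0.0372 C₁ and U = ½CV², so U₂/U₁ = C₂/C₁ = 0.0372.
U₂ = 0.0372 × 2.25×10⁻⁷ = 8.36×10⁻⁹ J.

8.36 nJ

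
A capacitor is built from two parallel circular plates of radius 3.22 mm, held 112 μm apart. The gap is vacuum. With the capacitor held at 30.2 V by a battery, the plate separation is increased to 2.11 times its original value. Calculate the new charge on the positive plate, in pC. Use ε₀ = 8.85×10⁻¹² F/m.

A = π(3.22 mm)² = 3.26×10⁻⁵ m².
Initially C₁ = ε₀A/d = 8.85×10⁻¹² × 3.26×10⁻⁵ / 1.12×10⁻⁴ = 2.57×10⁻¹² F.
Q₁ = 7.77×10⁻¹¹ C.
Battery connected ⇒ V is held fixed. C₂ = 0.474 C₁ and Q = CV, so Q₂/Q₁ = C₂/C₁ = 0.474.
Q₂ = 0.474 × 7.77×10⁻¹¹ = 3.68×10⁻¹¹ C.

36.8 pC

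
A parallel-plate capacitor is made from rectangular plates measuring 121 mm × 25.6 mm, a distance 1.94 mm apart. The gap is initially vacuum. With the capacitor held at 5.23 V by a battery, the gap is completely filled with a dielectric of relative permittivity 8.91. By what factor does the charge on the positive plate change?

8.91

Battery connected ⇒ V is held fixed.
C₂ = 8.91 C₁ and Q = CV, so Q₂/Q₁ = C₂/C₁ = 8.91.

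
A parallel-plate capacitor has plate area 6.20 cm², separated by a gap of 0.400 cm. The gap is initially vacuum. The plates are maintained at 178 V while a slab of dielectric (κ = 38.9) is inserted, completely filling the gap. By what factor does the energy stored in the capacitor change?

38.9

Battery connected ⇒ V is held fixed.
C₂ = 38.9 C₁ and U = ½CV², so U₂/U₁ = C₂/C₁ = 38.9.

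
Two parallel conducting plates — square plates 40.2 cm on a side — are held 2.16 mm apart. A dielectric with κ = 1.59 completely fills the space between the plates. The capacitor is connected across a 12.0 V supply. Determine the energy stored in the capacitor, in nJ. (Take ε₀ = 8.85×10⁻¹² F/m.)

U ≈ 75.8 nJ

A = (40.2 cm)² = 0.162 m².
C = κε₀A/d = 1.59 × 8.85×10⁻¹² × 0.162 / 2.16×10⁻³ = 1.05×10⁻⁹ F.
U = ½CV² = ½ × 1.05×10⁻⁹ × (12.0)² = 7.58×10⁻⁸ J.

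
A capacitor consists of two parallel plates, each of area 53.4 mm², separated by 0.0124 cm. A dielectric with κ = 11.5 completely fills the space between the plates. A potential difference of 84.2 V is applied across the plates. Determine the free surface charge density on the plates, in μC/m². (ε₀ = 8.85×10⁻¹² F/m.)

69.1 μC/m²

A = 53.4 mm² = 5.34×10⁻⁵ m².
C = κε₀A/d = 11.5 × 8.85×10⁻¹² × 5.34×10⁻⁵ / 1.24×10⁻⁴ = 4.38×10⁻¹¹ F.
σ = Q/A = CV/A = 4.38×10⁻¹¹ × 84.2 / 5.34×10⁻⁵ = 6.91×10⁻⁵ C/m².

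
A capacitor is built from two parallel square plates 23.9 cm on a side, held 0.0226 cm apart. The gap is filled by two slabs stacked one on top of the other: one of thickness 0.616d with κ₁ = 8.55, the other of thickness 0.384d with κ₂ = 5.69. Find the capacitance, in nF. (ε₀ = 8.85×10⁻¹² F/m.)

16.0 nF

A = (23.9 cm)² = 5.71×10⁻² m².
Stacked slabs ⇒ two capacitors in series, each with the full plate area.
C₁ = κ₁ε₀A/d₁ = 8.55 × 8.85×10⁻¹² × 5.71×10⁻² / 1.39×10⁻⁴ = 3.10×10⁻⁸ F.
C₂ = κ₂ε₀A/d₂ = 5.69 × 8.85×10⁻¹² × 5.71×10⁻² / 8.68×10⁻⁵ = 3.31×10⁻⁸ F.
C = (1/C₁ + 1/C₂)⁻¹ = 1.60×10⁻⁸ F.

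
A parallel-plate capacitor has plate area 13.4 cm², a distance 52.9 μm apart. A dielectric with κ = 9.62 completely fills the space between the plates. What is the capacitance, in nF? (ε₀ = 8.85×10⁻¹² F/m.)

A = 13.4 cm² = 1.34×10⁻³ m².
C = κε₀A/d = 9.62 × 8.85×10⁻¹² × 1.34×10⁻³ / 5.29×10⁻⁵ = 2.16×10⁻⁹ F.

C ≈ 2.16 nF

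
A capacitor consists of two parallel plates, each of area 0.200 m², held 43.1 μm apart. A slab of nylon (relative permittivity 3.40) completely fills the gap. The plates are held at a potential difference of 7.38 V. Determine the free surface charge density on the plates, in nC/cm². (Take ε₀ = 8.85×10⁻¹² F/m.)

0.515 nC/cm²

C = κε₀A/d = 3.40 × 8.85×10⁻¹² × 0.200 / 4.31×10⁻⁵ = 1.40×10⁻⁷ F.
σ = Q/A = CV/A = 1.40×10⁻⁷ × 7.38 / 0.200 = 5.15×10⁻⁶ C/m².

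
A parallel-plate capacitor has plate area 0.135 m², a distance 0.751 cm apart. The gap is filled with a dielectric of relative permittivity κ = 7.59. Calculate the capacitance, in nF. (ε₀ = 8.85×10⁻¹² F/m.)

1.21 nF

C = κε₀A/d = 7.59 × 8.85×10⁻¹² × 0.135 / 7.51×10⁻³ = 1.21×10⁻⁹ F.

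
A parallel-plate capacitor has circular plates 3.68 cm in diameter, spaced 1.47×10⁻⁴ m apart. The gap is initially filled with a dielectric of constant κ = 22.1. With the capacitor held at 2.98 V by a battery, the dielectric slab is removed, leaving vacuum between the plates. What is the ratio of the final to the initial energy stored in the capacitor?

Battery connected ⇒ V is held fixed.
C₂ = 0.0452 C₁ and U = ½CV², so U₂/U₁ = C₂/C₁ = 0.0452.

0.0452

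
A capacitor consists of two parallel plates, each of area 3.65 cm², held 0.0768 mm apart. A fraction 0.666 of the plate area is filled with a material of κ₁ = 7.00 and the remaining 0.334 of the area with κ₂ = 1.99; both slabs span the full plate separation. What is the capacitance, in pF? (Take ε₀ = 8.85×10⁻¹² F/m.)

224 pF

A = 3.65 cm² = 3.65×10⁻⁴ m².
Side-by-side slabs ⇒ two capacitors in parallel, each spanning the full gap.
C₁ = κ₁ε₀A₁/d = 7.00 × 8.85×10⁻¹² × 2.43×10⁻⁴ / 7.68×10⁻⁵ = 1.96×10⁻¹⁰ F.
C₂ = κ₂ε₀A₂/d = 1.99 × 8.85×10⁻¹² × 1.22×10⁻⁴ / 7.68×10⁻⁵ = 2.80×10⁻¹¹ F.
C = C₁ + C₂ = 2.24×10⁻¹⁰ F.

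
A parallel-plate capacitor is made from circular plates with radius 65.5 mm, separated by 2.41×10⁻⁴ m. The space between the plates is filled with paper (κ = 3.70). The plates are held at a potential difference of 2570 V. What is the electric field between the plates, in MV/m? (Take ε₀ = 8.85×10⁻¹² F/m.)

E = V/d = 2570 / 2.41×10⁻⁴ = 1.07×10⁷ V/m.

10.7 MV/m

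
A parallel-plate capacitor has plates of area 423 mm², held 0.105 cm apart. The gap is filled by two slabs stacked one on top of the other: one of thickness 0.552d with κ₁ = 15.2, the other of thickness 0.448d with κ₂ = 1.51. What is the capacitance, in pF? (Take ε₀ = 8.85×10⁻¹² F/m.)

A = 423 mm² = 4.23×10⁻⁴ m².
Stacked slabs ⇒ two capacitors in series, each with the full plate area.
C₁ = κ₁ε₀A/d₁ = 15.2 × 8.85×10⁻¹² × 4.23×10⁻⁴ / 5.80×10⁻⁴ = 9.82×10⁻¹¹ F.
C₂ = κ₂ε₀A/d₂ = 1.51 × 8.85×10⁻¹² × 4.23×10⁻⁴ / 4.70×10⁻⁴ = 1.20×10⁻¹¹ F.
C = (1/C₁ + 1/C₂)⁻¹ = 1.07×10⁻¹¹ F.

10.7 pF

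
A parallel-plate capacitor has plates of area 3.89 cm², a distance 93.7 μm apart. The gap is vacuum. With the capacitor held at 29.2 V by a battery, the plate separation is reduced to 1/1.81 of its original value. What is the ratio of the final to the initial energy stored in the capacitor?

Battery connected ⇒ V is held fixed.
C₂ = 1.81 C₁ and U = ½CV², so U₂/U₁ = C₂/C₁ = 1.81.

1.81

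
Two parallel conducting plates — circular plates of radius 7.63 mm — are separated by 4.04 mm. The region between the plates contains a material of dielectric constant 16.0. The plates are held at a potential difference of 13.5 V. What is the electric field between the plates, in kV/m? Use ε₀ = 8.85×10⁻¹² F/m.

E = V/d = 13.5 / 4.04×10⁻³ = 3.34×10³ V/m.

3.34 kV/m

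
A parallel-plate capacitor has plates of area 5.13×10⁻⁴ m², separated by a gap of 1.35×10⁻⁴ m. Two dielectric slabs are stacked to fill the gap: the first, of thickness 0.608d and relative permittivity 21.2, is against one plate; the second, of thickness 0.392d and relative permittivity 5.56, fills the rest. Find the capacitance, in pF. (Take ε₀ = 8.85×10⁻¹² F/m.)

C ≈ 339 pF

Stacked slabs ⇒ two capacitors in series, each with the full plate area.
C₁ = κ₁ε₀A/d₁ = 21.2 × 8.85×10⁻¹² × 5.13×10⁻⁴ / 8.21×10⁻⁵ = 1.17×10⁻⁹ F.
C₂ = κ₂ε₀A/d₂ = 5.56 × 8.85×10⁻¹² × 5.13×10⁻⁴ / 5.29×10⁻⁵ = 4.77×10⁻¹⁰ F.
C = (1/C₁ + 1/C₂)⁻¹ = 3.39×10⁻¹⁰ F.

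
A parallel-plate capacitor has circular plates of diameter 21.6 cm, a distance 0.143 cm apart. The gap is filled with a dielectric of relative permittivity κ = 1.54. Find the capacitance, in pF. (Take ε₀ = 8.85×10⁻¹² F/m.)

349 pF

A = π(21.6/2 cm)² = 3.66×10⁻² m².
C = κε₀A/d = 1.54 × 8.85×10⁻¹² × 3.66×10⁻² / 1.43×10⁻³ = 3.49×10⁻¹⁰ F.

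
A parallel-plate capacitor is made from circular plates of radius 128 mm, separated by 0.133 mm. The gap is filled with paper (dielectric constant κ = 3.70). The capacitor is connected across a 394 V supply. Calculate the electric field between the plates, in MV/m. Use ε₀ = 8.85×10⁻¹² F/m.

E ≈ 2.96 MV/m

E = V/d = 394 / 1.33×10⁻⁴ = 2.96×10⁶ V/m.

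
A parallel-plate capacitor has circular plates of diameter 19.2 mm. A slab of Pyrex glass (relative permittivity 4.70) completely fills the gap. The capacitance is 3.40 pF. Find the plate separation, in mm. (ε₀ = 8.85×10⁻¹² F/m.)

A = π(19.2/2 mm)² = 2.90×10⁻⁴ m².
d = κε₀A/C = 4.70 × 8.85×10⁻¹² × 2.90×10⁻⁴ / 3.40×10⁻¹² = 3.54×10⁻³ m.

3.54 mm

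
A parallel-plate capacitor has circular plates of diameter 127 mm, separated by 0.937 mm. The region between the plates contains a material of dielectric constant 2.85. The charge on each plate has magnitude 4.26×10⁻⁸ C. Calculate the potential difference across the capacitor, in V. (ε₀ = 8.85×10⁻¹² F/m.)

125 V

A = π(127/2 mm)² = 1.27×10⁻² m².
C = κε₀A/d = 2.85 × 8.85×10⁻¹² × 1.27×10⁻² / 9.37×10⁻⁴ = 3.41×10⁻¹⁰ F.
V = Q/C = 4.26×10⁻⁸ / 3.41×10⁻¹⁰ = 1.25×10² V.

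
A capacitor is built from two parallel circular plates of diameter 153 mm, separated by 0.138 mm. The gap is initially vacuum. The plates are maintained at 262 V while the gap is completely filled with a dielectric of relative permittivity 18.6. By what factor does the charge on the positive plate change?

Battery connected ⇒ V is held fixed.
C₂ = 18.6 C₁ and Q = CV, so Q₂/Q₁ = C₂/C₁ = 18.6.

18.6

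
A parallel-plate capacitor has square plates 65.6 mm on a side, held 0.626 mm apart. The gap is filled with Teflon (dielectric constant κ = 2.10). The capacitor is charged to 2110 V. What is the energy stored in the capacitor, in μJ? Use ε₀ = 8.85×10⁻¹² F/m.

U ≈ 284 μJ

A = (65.6 mm)² = 4.30×10⁻³ m².
C = κε₀A/d = 2.10 × 8.85×10⁻¹² × 4.30×10⁻³ / 6.26×10⁻⁴ = 1.28×10⁻¹⁰ F.
U = ½CV² = ½ × 1.28×10⁻¹⁰ × (2110)² = 2.84×10⁻⁴ J.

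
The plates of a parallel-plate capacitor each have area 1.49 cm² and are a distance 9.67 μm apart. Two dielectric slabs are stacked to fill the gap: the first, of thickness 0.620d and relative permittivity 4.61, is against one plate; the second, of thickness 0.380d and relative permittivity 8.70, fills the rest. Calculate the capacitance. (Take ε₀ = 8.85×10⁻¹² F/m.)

C ≈ 0.765 nF

A = 1.49 cm² = 1.49×10⁻⁴ m².
Stacked slabs ⇒ two capacitors in series, each with the full plate area.
C₁ = κ₁ε₀A/d₁ = 4.61 × 8.85×10⁻¹² × 1.49×10⁻⁴ / 6.00×10⁻⁶ = 1.01×10⁻⁹ F.
C₂ = κ₂ε₀A/d₂ = 8.70 × 8.85×10⁻¹² × 1.49×10⁻⁴ / 3.67×10⁻⁶ = 3.12×10⁻⁹ F.
C = (1/C₁ + 1/C₂)⁻¹ = 7.65×10⁻¹⁰ F.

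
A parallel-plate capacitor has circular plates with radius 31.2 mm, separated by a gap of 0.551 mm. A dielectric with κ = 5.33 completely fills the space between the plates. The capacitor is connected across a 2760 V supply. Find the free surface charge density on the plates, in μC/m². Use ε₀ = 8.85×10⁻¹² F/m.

236 μC/m²

A = π(31.2 mm)² = 3.06×10⁻³ m².
C = κε₀A/d = 5.33 × 8.85×10⁻¹² × 3.06×10⁻³ / 5.51×10⁻⁴ = 2.62×10⁻¹⁰ F.
σ = Q/A = CV/A = 2.62×10⁻¹⁰ × 2760 / 3.06×10⁻³ = 2.36×10⁻⁴ C/m².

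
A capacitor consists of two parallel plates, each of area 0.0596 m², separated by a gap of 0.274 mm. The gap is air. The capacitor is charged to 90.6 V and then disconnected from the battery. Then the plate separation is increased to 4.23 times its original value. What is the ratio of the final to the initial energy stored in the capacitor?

U₂/U₁ ≈ 4.23

Isolated ⇒ Q is held fixed.
C₂ = 0.236 C₁ and U = Q²/(2C), so U₂/U₁ = C₁/C₂ = 4.23.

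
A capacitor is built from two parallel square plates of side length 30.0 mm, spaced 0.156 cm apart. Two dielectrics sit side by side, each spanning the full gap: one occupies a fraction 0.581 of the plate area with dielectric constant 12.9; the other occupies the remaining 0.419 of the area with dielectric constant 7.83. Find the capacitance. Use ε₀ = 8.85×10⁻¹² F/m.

A = (30.0 mm)² = 9.00×10⁻⁴ m².
Side-by-side slabs ⇒ two capacitors in parallel, each spanning the full gap.
C₁ = κ₁ε₀A₁/d = 12.9 × 8.85×10⁻¹² × 5.23×10⁻⁴ / 1.56×10⁻³ = 3.83×10⁻¹¹ F.
C₂ = κ₂ε₀A₂/d = 7.83 × 8.85×10⁻¹² × 3.77×10⁻⁴ / 1.56×10⁻³ = 1.68×10⁻¹¹ F.
C = C₁ + C₂ = 5.50×10⁻¹¹ F.

55.0 pF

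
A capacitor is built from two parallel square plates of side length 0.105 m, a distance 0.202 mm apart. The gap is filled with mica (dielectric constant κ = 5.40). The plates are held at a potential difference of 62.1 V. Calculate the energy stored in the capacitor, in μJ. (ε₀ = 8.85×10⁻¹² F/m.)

A = (0.105 m)² = 1.10×10⁻² m².
C = κε₀A/d = 5.40 × 8.85×10⁻¹² × 1.10×10⁻² / 2.02×10⁻⁴ = 2.61×10⁻⁹ F.
U = ½CV² = ½ × 2.61×10⁻⁹ × (62.1)² = 5.03×10⁻⁶ J.

5.03 μJ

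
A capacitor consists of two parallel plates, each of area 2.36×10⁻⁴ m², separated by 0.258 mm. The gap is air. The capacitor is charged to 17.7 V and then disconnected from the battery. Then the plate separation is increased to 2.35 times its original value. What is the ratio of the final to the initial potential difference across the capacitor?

2.35

Isolated ⇒ Q is held fixed.
C₂ = 0.426 C₁ and V = Q/C, so V₂/V₁ = C₁/C₂ = 2.35.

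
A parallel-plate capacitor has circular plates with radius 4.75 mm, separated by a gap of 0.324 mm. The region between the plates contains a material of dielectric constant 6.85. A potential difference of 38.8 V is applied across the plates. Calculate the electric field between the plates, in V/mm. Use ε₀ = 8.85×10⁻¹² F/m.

E = V/d = 38.8 / 3.24×10⁻⁴ = 1.20×10⁵ V/m.

120 V/mm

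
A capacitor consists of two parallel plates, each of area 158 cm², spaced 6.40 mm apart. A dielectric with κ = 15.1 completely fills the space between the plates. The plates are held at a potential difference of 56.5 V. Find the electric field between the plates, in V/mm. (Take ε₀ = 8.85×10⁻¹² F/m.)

E = V/d = 56.5 / 6.40×10⁻³ = 8.83×10³ V/m.

8.83 V/mm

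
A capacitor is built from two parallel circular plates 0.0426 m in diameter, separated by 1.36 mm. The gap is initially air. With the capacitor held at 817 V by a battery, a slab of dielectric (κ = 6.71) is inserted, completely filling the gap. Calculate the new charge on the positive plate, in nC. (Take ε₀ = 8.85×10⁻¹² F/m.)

Q ≈ 50.8 nC

A = π(0.0426/2 m)² = 1.43×10⁻³ m².
Initially C₁ = ε₀A/d = 8.85×10⁻¹² × 1.43×10⁻³ / 1.36×10⁻³ = 9.27×10⁻¹² F.
Q₁ = 7.58×10⁻⁹ C.
Battery connected ⇒ V is held fixed. C₂ = 6.71 C₁ and Q = CV, so Q₂/Q₁ = C₂/C₁ = 6.71.
Q₂ = 6.71 × 7.58×10⁻⁹ = 5.08×10⁻⁸ C.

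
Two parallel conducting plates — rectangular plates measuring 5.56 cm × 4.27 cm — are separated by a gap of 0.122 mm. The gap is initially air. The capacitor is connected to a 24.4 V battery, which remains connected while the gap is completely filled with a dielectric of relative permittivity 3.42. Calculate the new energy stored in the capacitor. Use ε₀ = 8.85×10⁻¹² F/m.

175 nJ

A = 5.56 × 4.27 cm² = 2.37×10⁻³ m².
Initially C₁ = ε₀A/d = 8.85×10⁻¹² × 2.37×10⁻³ / 1.22×10⁻⁴ = 1.72×10⁻¹⁰ F.
U₁ = 5.13×10⁻⁸ J.
Battery connected ⇒ V is held fixed. C₂ = 3.42 C₁ and U = ½CV², so U₂/U₁ = C₂/C₁ = 3.42.
U₂ = 3.42 × 5.13×10⁻⁸ = 1.75×10⁻⁷ J.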